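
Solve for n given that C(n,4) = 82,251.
39

Explanation: C(n,4) = n(n−1)(n−2)(n−3)/4! is increasing in n, and n(n−1)(n−2)(n−3) = 4!·82,251 = 1,974,024 ≈ (n−1.5)^4 gives n ≈ 39.0. Check: C(37,4) = 66,045, C(38,4) = 73,815, C(39,4) = 82,251 ✓. So n = 39.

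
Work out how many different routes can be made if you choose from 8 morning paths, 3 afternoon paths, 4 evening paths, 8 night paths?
768
By the multiplication principle: 8 × 3 × 4 × 8 = 768.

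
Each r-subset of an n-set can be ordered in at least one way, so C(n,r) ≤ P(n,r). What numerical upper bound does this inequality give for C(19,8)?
3,047,466,240

Explanation: P(19,8) = 19·18·17·16·15·14·13·12 = 3,047,466,240, so C(19,8) ≤ 3,047,466,240. (The bound is loose by a factor of 8! = 40,320: C(19,8) = 3,047,466,240/40,320 = 75,582.)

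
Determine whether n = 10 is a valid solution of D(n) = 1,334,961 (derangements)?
Yes

D(10) = (10-1)·[D(9) + D(8)] = 9·[133,496 + 14,833] = 1,334,961, which equals 1,334,961.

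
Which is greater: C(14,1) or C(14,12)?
C(14,12)

Working:
C(14,1)=14, C(14,12)=91.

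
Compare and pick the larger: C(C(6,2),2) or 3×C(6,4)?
C(C(6,2),2)

Solution: C(C(6,2),2)=105, 3×C(6,4)=45.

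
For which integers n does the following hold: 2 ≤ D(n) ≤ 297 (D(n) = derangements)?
Using D(n) = (n−1)[D(n−1) + D(n−2)] with D(1)=0, D(2)=1: D(2)=1; D(3)=2; D(4)=9; D(5)=44; D(6)=265; D(7)=1,854. So valid n = 3, 4, 5, 6.

Answer: 3, 4, 5, 6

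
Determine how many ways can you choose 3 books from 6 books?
20

Reasoning: C(6,3) = 6! / (3! × (6-3)!)
         = 6! / (3! × 3!)
         = 20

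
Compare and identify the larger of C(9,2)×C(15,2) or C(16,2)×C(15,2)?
C(16,2)×C(15,2)

Working:
C(9,2)×C(15,2)=3,780, C(16,2)×C(15,2)=12,600.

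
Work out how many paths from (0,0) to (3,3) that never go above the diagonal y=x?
5
Counted by the Catalan number C_3: C_3 = C(6,3)/(3+1) = 20/4 = 5.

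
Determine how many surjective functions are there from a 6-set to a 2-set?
Onto functions = 2! × S(6,2)
First compute S(6,2) via recurrence:
Using the Stirling recurrence: S(n,k) = k·S(n-1,k) + S(n-1,k-1)
S(6,2) = 2·S(5,2) + S(5,1)
         = 2·15 + 1
         = 30 + 1
         = 31
Then: 2 × 31 = 62

Answer: 62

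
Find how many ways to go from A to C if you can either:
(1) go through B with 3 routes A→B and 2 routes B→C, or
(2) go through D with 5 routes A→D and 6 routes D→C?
36
Route via B: 3×2=6. Route via D: 5×6=30. Total: 36.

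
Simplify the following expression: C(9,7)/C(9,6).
C(n,k+1)/C(n,k) = (n−k)/(k+1). Here (9−6)/(6+1) = 3/7 = 3/7.
Final answer: 3/7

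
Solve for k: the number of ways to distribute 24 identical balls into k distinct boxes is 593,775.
7

Reasoning: Stars and bars: the count is C(24+k−1, k−1), increasing in k. k=5: C(28,4) = 20,475, k=6: C(29,5) = 118,755, k=7: C(30,6) = 593,775 ✓. So k = 7.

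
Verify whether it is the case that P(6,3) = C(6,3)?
False

Solution: P(6,3) = 120 but C(6,3) = 20; they differ by a factor of 3! = 6, so the statement does not hold.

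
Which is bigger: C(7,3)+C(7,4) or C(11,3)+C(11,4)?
C(11,3)+C(11,4)

Explanation: First=70, Second=495.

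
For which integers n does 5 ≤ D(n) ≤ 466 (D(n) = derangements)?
4, 5, 6

Reasoning: Using D(n) = (n−1)[D(n−1) + D(n−2)] with D(1)=0, D(2)=1: D(3)=2; D(4)=9; D(5)=44; D(6)=265; D(7)=1,854. So valid n = 4, 5, 6.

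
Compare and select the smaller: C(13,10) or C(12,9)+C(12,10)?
By Pascal's identity: C(13,10) = C(12,9)+C(12,10) = 286. Equal.
Final answer: Equal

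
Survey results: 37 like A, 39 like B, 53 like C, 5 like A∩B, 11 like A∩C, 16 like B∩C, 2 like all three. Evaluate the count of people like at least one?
99

Reasoning: |A∪B∪C| = 37+39+53-5-11-16+2 = 99.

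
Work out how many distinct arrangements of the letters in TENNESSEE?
Word has 9 letters (T=1, E=4, N=2, S=2). Arrangements: 9!/Π(k!) = 3,780.
Final answer: 3,780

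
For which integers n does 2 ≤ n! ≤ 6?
2, 3
n! is strictly increasing; 2! = 2 and 3! = 6, so valid n = 2, 3.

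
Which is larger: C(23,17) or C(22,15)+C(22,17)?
C(22,15)+C(22,17)

Reasoning: C(23,17)=100,947; C(22,15)+C(22,17)=170,544+26,334=196,878.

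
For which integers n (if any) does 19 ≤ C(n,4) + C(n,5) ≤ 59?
6, 7

Explanation: C(5,4)+C(5,5)=6; C(6,4)+C(6,5)=21; C(7,4)+C(7,5)=56; C(8,4)+C(8,5)=126. So valid n = 6, 7.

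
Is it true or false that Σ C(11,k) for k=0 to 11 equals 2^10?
False

Binomial theorem: Σ C(11,k) = (1+1)^11 = 2^11 = 2,048; RHS 2^10 = 1,024.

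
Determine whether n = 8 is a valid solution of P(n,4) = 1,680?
Yes

Solution: P(8,4) = 8·7·6·5 = 1,680, which equals 1,680.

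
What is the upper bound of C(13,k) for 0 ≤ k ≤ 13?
Maximum at k = 6 or k = 7: C(13,6) = 1,716.

Answer: 1,716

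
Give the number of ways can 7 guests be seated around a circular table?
720

Reasoning: Circular arrangements: (7-1)! = 720.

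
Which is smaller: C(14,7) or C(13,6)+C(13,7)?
Equal
By Pascal's identity: C(14,7) = C(13,6)+C(13,7) = 3,432. Equal.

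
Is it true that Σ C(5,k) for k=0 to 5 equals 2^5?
Binomial theorem: Σ C(5,k) = (1+1)^5 = 2^5 = 32; RHS 2^5 = 32.
Final answer: True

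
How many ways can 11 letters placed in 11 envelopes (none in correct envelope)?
14,684,570

Working:
Using D(n) = (n-1)[D(n-1) + D(n-2)]:
D(11) = (11-1) × [D(10) + D(9)]
      = 10 × [1334961 + 133496]
      = 10 × 1468457
      = 14,684,570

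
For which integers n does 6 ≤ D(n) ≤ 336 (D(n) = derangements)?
4, 5, 6

Using D(n) = (n−1)[D(n−1) + D(n−2)] with D(1)=0, D(2)=1: D(3)=2; D(4)=9; D(5)=44; D(6)=265; D(7)=1,854. So valid n = 4, 5, 6.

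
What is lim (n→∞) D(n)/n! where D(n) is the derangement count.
1/e

Solution: D(n)/n! → 1/e ≈ 0.3679 as n → ∞.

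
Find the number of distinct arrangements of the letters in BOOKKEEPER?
Word has 10 letters (B=1, O=2, K=2, E=3, P=1, R=1). Arrangements: 10!/Π(k!) = 151,200.

Answer: 151,200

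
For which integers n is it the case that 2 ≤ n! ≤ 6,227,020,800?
n! is strictly increasing; 2! = 2 and 13! = 6,227,020,800, so valid n = 2, 3, 4, 5, 6, 7, 8, 9, 10, 11, 12, 13.
Final answer: 2, 3, 4, 5, 6, 7, 8, 9, 10, 11, 12, 13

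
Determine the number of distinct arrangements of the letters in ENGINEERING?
277,200

Solution: Word has 11 letters (E=3, N=3, G=2, I=2, R=1). Arrangements: 11!/Π(k!) = 277,200.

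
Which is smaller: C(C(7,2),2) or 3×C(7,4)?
C(C(7,2),2)=210, 3×C(7,4)=105.

Answer: 3×C(7,4)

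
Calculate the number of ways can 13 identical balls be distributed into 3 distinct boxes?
C(13+3-1, 3-1) = C(15, 2) = 105.
Final answer: 105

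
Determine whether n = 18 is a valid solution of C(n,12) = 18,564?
Yes

Reasoning: C(18,12) = 18·17·16·15·14·13·12·11·10·9·8·7/12! = 8,892,185,702,400/479,001,600 = 18,564, which equals 18,564.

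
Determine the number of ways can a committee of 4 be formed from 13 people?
715

Working:
C(13,4) = 13! / (4! × (13-4)!)
         = 13! / (4! × 9!)
         = 715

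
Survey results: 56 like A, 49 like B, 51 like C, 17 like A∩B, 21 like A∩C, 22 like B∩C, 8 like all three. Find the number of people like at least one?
104

Reasoning: |A∪B∪C| = 56+49+51-17-21-22+8 = 104.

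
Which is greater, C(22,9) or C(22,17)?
C(22,9)

Reasoning: C(22,9)=497,420, C(22,17)=26,334.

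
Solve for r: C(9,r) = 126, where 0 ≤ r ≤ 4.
C(9,r) is increasing for 0 ≤ r ≤ 4. Stepping up (C(9,r+1) = C(9,r)·(9−r)/(r+1)): C(9,1) = 9, C(9,2) = 36, C(9,3) = 84, C(9,4) = 126 ✓. So r = 4.

Answer: 4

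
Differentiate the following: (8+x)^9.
9(8+x)^8

Explanation: Using the power rule: d/dx (8+x)^9 = 9(8+x)^{8}.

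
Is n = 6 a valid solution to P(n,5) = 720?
Yes

Solution: P(6,5) = 6·5·4·3·2 = 720, which equals 720.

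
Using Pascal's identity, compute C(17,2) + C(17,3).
C(17,2) + C(17,3) = C(18,3) = 816.

Answer: 816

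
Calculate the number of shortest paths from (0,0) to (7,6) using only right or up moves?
1,716

Working:
Choose 7 rights from 13 moves: C(13,7) = 1,716.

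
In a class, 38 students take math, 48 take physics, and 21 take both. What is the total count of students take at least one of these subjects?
65

Solution: |A∪B| = |A|+|B|-|A∩B| = 38+48-21 = 65.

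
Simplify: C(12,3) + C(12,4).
715

Working:
By Pascal's identity: C(13,4) = 715.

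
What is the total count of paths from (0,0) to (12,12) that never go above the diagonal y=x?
208,012

Counted by the Catalan number C_12: C_12 = C(24,12)/(12+1) = 2,704,156/13 = 208,012.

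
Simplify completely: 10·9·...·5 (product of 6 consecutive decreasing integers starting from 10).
151,200

This is P(10,6) = 10!/(4)! = 151,200.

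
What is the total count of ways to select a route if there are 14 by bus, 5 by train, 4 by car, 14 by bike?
37

Explanation: By the addition principle: 14 + 5 + 4 + 14 = 37.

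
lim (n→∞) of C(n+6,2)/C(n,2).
1

Explanation: Both numerator and denominator grow as n^2/2! for large n, so the ratio → 1.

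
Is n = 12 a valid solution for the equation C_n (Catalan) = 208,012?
Yes

Solution: C_12 = C(24,12)/(12+1) = 2,704,156/13 = 208,012, which equals 208,012.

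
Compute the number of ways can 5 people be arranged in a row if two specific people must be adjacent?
48

Explanation: Treat pair as unit: (5-1)! arrangements × 2 internal orders = 48.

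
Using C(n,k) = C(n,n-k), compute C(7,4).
C(7,4) = C(7,3) = 35.
Final answer: 35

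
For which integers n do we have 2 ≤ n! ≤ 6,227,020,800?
2, 3, 4, 5, 6, 7, 8, 9, 10, 11, 12, 13

Working:
n! is strictly increasing; 2! = 2 and 13! = 6,227,020,800, so valid n = 2, 3, 4, 5, 6, 7, 8, 9, 10, 11, 12, 13.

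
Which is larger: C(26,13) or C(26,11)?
C(26,13)=10,400,600, C(26,11)=7,726,160.
Final answer: C(26,13)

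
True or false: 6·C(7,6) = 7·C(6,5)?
True

Explanation: Absorption identity k·C(n,k) = n·C(n-1,k-1). LHS = 6·7 = 42; RHS = 7·6 = 42.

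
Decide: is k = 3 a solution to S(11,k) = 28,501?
Yes

Explanation: S(11,3) = 3·S(10,3) + S(10,2) = 3·9,330 + 511 = 28,501, which equals 28,501.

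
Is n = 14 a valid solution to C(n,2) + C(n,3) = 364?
C(14,2) + C(14,3) = 91 + 364 = 455, which does not equal 364.
Final answer: No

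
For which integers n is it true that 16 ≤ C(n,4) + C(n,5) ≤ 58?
C(5,4)+C(5,5)=6; C(6,4)+C(6,5)=21; C(7,4)+C(7,5)=56; C(8,4)+C(8,5)=126. So valid n = 6, 7.

Answer: 6, 7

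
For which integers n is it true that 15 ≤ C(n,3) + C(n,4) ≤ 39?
5, 6

Reasoning: C(4,3)+C(4,4)=5; C(5,3)+C(5,4)=15; C(6,3)+C(6,4)=35; C(7,3)+C(7,4)=70. So valid n = 5, 6.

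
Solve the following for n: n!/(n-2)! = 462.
22

n!/(n-2)! = n×(n-1), a product of 2 consecutive integers ≈ (n−0.5)^2. 462^(1/2) + 0.5 ≈ 22.0; check n = 22: 22×21 = 462 ✓. So n = 22.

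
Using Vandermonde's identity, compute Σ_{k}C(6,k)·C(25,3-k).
4,495

Explanation: = C(6+25,3) = C(31,3) = 4,495.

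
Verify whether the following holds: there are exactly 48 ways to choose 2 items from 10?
C(10,2) = 45 ≠ 48.

Answer: False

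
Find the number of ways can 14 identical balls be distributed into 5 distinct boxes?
3,060
C(14+5-1, 5-1) = C(18, 4) = 3,060.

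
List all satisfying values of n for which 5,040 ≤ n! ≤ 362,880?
n! is strictly increasing; 7! = 5,040 and 9! = 362,880, so valid n = 7, 8, 9.

Answer: 7, 8, 9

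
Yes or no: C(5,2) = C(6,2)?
No
LHS = C(5,2) = 10; RHS = C(6,2) = 15. 10 ≠ 15, so the statement does not hold.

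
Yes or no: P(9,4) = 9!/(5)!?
Yes

Explanation: Permutation formula P(n,k) = n!/(n-k)!: 9!/5! = 362,880/120 = 3,024 = P(9,4). The statement holds.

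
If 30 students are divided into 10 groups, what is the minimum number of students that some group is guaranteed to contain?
3

Solution: Pigeonhole: ⌈30/10⌉ = 3.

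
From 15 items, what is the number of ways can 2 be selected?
105
C(15,2) = 15! / (2! × (15-2)!)
         = 15! / (2! × 13!)
         = 105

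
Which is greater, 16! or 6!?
16!=20,922,789,888,000, 6!=720. 16! > 6!.

Answer: 16!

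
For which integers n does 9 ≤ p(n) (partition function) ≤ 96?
6, 7, 8, 9, 10, 11, 12

Explanation: Tabulating p(n) via p(n) = p(n−1) + p(n−2) − p(n−5) − p(n−7) + …: p(5)=7; p(6)=11; p(7)=15; p(8)=22; p(9)=30; p(10)=42; p(11)=56; p(12)=77; p(13)=101. So valid n = 6, 7, 8, 9, 10, 11, 12.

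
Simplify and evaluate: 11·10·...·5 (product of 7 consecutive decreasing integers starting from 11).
1,663,200

Working:
This is P(11,7) = 11!/(4)! = 1,663,200.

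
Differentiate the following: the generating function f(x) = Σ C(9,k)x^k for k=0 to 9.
Term-by-term differentiation gives Σ k·C(9,k)x^{k-1} for k=1 to 9.

Answer: Σ k·C(9,k)x^(k-1) for k=1 to 9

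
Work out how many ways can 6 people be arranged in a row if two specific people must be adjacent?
240
Treat pair as unit: (6-1)! arrangements × 2 internal orders = 240.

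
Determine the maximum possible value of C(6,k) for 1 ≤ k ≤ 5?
20

Reasoning: C(6,k) is maximised at the centre of the row: C(6,3) = 20.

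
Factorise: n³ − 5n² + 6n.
n(n − 2)(n − 3)

Reasoning: n³ − 5n² + 6n = n(n² − 5n + 6) = n(n − 2)(n − 3).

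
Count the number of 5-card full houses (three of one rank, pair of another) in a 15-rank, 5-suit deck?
21,000

Working:
Triple rank: 15. Triple suits: C(5,3)=10. Pair rank: 14. Pair suits: C(5,2)=10. Total: 21,000.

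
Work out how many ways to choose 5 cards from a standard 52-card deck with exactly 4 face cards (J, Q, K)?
19,800

Working:
12 face cards and 40 non-face cards: C(12,4) × C(40,1) = 495 × 40 = 19,800.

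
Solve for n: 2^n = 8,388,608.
23

Working:
8,388,608 = 1,024 × 1,024 × 8 = 2^10 × 2^10 × 2^3 = 2^23, so n = 23.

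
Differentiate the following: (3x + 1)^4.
12(3x + 1)^3

Solution: Chain rule: 4(3x+1)^{3} × 3 = 12(3x+1)^{3}.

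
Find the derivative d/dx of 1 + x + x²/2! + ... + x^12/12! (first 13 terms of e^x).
1 + x + x²/2! + ... + x^11/11!

Explanation: Differentiating term by term gives the first 12 terms of e^x.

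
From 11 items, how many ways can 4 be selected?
330

Explanation: C(11,4) = 11! / (4! × (11-4)!)
         = 11! / (4! × 7!)
         = 330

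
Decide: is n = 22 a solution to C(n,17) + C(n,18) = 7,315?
No

Explanation: C(22,17) + C(22,18) = 26,334 + 7,315 = 33,649, which does not equal 7,315.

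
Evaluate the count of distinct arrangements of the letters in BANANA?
60
Word has 6 letters (B=1, A=3, N=2). Arrangements: 6!/Π(k!) = 60.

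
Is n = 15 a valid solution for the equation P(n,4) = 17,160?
No
P(15,4) = 15·14·13·12 = 32,760, which does not equal 17,160.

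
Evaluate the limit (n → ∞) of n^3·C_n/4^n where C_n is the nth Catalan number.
∞

C_n ~ 4^n/(n^(3/2)√π), so n^3·C_n/4^n ~ n^(3 − 3/2)/√π → ∞.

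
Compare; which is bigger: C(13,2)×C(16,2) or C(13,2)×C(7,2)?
C(13,2)×C(16,2)

Explanation: C(13,2)×C(16,2)=9,360, C(13,2)×C(7,2)=1,638.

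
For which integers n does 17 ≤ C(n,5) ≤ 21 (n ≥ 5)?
7

Explanation: C(6,5)=6; C(7,5)=21; C(8,5)=56. So valid n = 7.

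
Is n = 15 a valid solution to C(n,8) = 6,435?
Yes

Solution: C(15,8) = 15·14·13·12·11·10·9·8/8! = 259,459,200/40,320 = 6,435, which equals 6,435.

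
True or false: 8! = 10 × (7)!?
False

Solution: 8! = 8 × 7! = 40,320, but 10 × 7! = 50,400.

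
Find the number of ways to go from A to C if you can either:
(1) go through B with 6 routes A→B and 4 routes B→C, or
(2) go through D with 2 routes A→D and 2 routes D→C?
28

Explanation: Route via B: 6×4=24. Route via D: 2×2=4. Total: 28.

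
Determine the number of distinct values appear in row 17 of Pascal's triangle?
Row 17 has entries C(17,0)..C(17,17); by symmetry C(17,k)=C(17,17-k), giving 9 distinct values.
Final answer: 9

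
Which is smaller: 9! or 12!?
9!

Solution: 9!=362,880, 12!=479,001,600. 12! > 9!.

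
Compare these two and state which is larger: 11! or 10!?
11!

11!=39,916,800, 10!=3,628,800. 11! > 10!.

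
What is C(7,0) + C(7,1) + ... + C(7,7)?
128

Solution: Sum of binomial coefficients = 2^7 = 128.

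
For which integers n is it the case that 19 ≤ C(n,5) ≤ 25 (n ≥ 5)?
7

Reasoning: C(6,5)=6; C(7,5)=21; C(8,5)=56. So valid n = 7.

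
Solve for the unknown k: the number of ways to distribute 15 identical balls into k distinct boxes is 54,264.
7

Solution: Stars and bars: the count is C(15+k−1, k−1), increasing in k. k=5: C(19,4) = 3,876, k=6: C(20,5) = 15,504, k=7: C(21,6) = 54,264 ✓. So k = 7.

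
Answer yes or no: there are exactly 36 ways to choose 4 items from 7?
No

Reasoning: C(7,4) = 35 ≠ 36.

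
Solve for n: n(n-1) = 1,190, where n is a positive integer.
n² − n − 1,190 = 0, so n = (1 ± √(1 + 4·1,190))/2 = (1 ± √4,761)/2 = (1 ± 69)/2, i.e. n = 35 or n = -34. Taking the positive root, n = 35 (check: 35×34 = 1,190).

Answer: 35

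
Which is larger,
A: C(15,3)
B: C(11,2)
A

A=C(15,3)=455, B=C(11,2)=55.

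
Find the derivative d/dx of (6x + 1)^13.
78(6x + 1)^12

Reasoning: Chain rule: 13(6x+1)^{12} × 6 = 78(6x+1)^{12}.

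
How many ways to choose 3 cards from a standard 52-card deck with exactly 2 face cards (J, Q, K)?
2,640

Reasoning: 12 face cards and 40 non-face cards: C(12,2) × C(40,1) = 66 × 40 = 2,640.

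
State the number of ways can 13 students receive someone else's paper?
2,290,792,932

Using D(n) = (n-1)[D(n-1) + D(n-2)]:
D(13) = (13-1) × [D(12) + D(11)]
      = 12 × [176214841 + 14684570]
      = 12 × 190899411
      = 2,290,792,932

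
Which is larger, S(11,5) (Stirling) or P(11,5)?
S(11,5)

Solution: S(11,5) = 5·S(10,5) + S(10,4) = 5·42,525 + 34,105 = 246,730; P(11,5) = 55,440.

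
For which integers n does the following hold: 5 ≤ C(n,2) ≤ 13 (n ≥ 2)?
C(3,2)=3; C(4,2)=6; C(5,2)=10; C(6,2)=15. So valid n = 4, 5.

Answer: 4, 5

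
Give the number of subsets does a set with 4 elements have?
16

Explanation: Each element can be included or excluded: 2^4 = 16.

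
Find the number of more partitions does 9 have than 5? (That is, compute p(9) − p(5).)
23

Pentagonal recurrence p(n) = p(n−1) + p(n−2) − p(n−5) − p(n−7) + …: p(9) = p(8) + p(7) − p(4) − p(2) = 22 + 15 − 5 − 2 = 30.
p(5) = p(4) + p(3) − p(0) = 5 + 3 − 1 = 7.
Difference = 30 − 7 = 23.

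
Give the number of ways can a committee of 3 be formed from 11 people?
C(11,3) = 11! / (3! × (11-3)!)
         = 11! / (3! × 8!)
         = 165

Answer: 165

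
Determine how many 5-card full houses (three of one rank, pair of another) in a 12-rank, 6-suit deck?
39,600

Explanation: Triple rank: 12. Triple suits: C(6,3)=20. Pair rank: 11. Pair suits: C(6,2)=15. Total: 39,600.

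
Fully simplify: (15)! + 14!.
(15)! + 14! = (15)·14! + 14! = (15+1)·14! = 16·14! = 1,394,852,659,200.

Answer: 1,394,852,659,200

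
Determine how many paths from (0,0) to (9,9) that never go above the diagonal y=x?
4,862

Working:
Counted by the Catalan number C_9: C_9 = C(18,9)/(9+1) = 48,620/10 = 4,862.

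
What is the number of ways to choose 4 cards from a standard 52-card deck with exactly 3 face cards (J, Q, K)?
8,800

Reasoning: 12 face cards and 40 non-face cards: C(12,3) × C(40,1) = 220 × 40 = 8,800.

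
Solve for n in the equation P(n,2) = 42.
P(n,2) = n(n−1) is increasing in n; n(n−1) ≈ (n−0.5)^2 = 42 gives n ≈ 7.0. Check: P(5,2) = 20, P(6,2) = 30, P(7,2) = 42 ✓. So n = 7.

Answer: 7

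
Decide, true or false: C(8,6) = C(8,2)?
True

Explanation: Symmetry C(n,k) = C(n,n-k): C(8,6) = 28 and C(8,2) = 28. Both sides agree, so the statement holds.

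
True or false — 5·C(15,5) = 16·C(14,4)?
False

Solution: Absorption identity k·C(n,k) = n·C(n-1,k-1). LHS = 5·3003 = 15,015; RHS = 16·1001 = 16,016.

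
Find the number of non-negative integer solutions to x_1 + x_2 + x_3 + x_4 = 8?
165
C(8+4-1, 4-1) = 165.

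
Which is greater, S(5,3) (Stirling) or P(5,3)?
P(5,3)

S(5,3) = 3·S(4,3) + S(4,2) = 3·6 + 7 = 25; P(5,3) = 60.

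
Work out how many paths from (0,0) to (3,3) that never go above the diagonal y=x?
5

Solution: Counted by the Catalan number C_3: C_3 = C(6,3)/(3+1) = 20/4 = 5.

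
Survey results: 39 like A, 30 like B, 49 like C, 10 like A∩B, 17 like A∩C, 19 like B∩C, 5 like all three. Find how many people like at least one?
|A∪B∪C| = 39+30+49-10-17-19+5 = 77.

Answer: 77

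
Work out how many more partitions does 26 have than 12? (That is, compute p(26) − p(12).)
2,359

Reasoning: Pentagonal recurrence p(n) = p(n−1) + p(n−2) − p(n−5) − p(n−7) + …: p(26) = p(25) + p(24) − p(21) − p(19) + p(14) + p(11) − p(4) − p(0) = 1,958 + 1,575 − 792 − 490 + 135 + 56 − 5 − 1 = 2,436.
p(12) = p(11) + p(10) − p(7) − p(5) + p(0) = 56 + 42 − 15 − 7 + 1 = 77.
Difference = 2,436 − 77 = 2,359.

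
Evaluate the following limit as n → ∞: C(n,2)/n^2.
1/2

Explanation: C(n,2) ≈ n^2/2! for large n. Limit = 1/2! = 1/2.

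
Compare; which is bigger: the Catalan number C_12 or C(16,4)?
C_12

C_12 = C(24,12)/(12+1) = 2,704,156/13 = 208,012; C(16,4) = 1,820.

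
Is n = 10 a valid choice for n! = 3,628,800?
Yes

Reasoning: 10! = 10·9! = 10·362,880 = 3,628,800, which equals 3,628,800.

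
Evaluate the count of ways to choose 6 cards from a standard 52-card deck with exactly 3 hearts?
2,613,754

Reasoning: 13 hearts and 39 non-hearts: C(13,3) × C(39,3) = 286 × 9139 = 2,613,754.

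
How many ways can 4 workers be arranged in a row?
24
Arrangements of 4 distinct objects: 4! = 24.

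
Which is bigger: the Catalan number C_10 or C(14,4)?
C_10 = C(20,10)/(10+1) = 184,756/11 = 16,796; C(14,4) = 1,001.

Answer: C_10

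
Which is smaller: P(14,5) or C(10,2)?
C(10,2)

Working:
P(14,5)=240,240, C(10,2)=45.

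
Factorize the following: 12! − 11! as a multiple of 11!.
11 × 11! = 439,084,800

Working:
12! − 11! = 12·11! − 11! = (12 − 1)·11! = 11 × 11! = 439,084,800.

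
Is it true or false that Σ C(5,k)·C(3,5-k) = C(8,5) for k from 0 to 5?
True

Reasoning: Vandermonde's identity gives C(8,5) = 56; RHS C(8,5) = 56.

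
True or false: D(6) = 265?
True

Reasoning: Derangements of 6 elements: D(6) = (6-1)·[D(5) + D(4)] = 5·[44 + 9] = 265.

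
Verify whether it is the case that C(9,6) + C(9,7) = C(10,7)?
True

Reasoning: Pascal's identity: LHS = 84 + 36 = 120; RHS = C(10,7) = 120. Both sides agree, so the statement holds.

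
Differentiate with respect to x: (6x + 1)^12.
72(6x + 1)^11

Solution: Chain rule: 12(6x+1)^{11} × 6 = 72(6x+1)^{11}.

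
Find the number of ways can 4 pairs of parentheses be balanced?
14

Working:
Using the Catalan number formula: C_n = C(2n, n) / (n+1)
C_4 = C(8, 4) / (4+1)
     = 70 / 5
     = 14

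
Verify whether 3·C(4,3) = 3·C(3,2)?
False
Absorption identity k·C(n,k) = n·C(n-1,k-1). LHS = 3·4 = 12; RHS = 3·3 = 9.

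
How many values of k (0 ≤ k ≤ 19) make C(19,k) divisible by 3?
14

Reasoning: Checking C(19,k) mod 3 for k = 0..19: divisible at k = 2, 3, 4, 5, 6, 7, 8, 11, 12, 13, 14, 15, 16, 17. That's 14 values.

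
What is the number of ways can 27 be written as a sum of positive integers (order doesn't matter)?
3,010
Pentagonal recurrence p(n) = p(n−1) + p(n−2) − p(n−5) − p(n−7) + …: p(27) = p(26) + p(25) − p(22) − p(20) + p(15) + p(12) − p(5) − p(1) = 2,436 + 1,958 − 1,002 − 627 + 176 + 77 − 7 − 1 = 3,010.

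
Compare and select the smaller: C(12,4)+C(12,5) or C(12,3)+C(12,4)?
C(12,3)+C(12,4)

Solution: First=1,287, Second=715.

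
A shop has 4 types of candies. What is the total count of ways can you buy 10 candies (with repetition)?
286
Stars and bars: C(10+4-1, 10) = C(13, 10) = 286.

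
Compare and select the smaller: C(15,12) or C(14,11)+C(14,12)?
Equal

Reasoning: By Pascal's identity: C(15,12) = C(14,11)+C(14,12) = 455. Equal.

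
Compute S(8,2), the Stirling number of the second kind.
Using the Stirling recurrence: S(n,k) = k·S(n-1,k) + S(n-1,k-1)
S(8,2) = 2·S(7,2) + S(7,1)
         = 2·63 + 1
         = 126 + 1
         = 127
Final answer: 127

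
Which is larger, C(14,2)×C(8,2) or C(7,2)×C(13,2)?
C(14,2)×C(8,2)

Solution: C(14,2)×C(8,2)=2,548, C(7,2)×C(13,2)=1,638.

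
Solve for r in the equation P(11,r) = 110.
P(11,r) = 11·10·…·(11−r+1), a product of r factors. Multiplying down from 11: 11 = 11; 11·10 = 110 ✓ (2 factors). So r = 2.

Answer: 2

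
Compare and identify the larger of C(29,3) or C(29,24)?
C(29,3)=3,654, C(29,24)=118,755.

Answer: C(29,24)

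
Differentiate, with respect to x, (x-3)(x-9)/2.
(2x - 12)/2

Working:
d/dx[(x-3)(x-9)] = (x-9) + (x-3) = 2x - 12. Dividing by 2 gives (2x - 12)/2.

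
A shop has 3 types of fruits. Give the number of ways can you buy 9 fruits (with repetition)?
Stars and bars: C(9+3-1, 9) = C(11, 9) = 55.
Final answer: 55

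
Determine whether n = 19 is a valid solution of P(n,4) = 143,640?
No
P(19,4) = 19·18·17·16 = 93,024, which does not equal 143,640.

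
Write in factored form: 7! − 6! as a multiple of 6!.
6 × 6! = 4,320
7! − 6! = 7·6! − 6! = (7 − 1)·6! = 6 × 6! = 4,320.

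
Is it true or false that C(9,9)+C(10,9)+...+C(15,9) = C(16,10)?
Hockey stick identity gives Σ = C(16,10) = 8,008; RHS C(16,10) = 8,008.
Final answer: True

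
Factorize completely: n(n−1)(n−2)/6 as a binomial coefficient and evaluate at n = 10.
C(n,3); C(10,3) = 120
n(n−1)(n−2)/6 = n!/(3!(n−3)!) = C(n,3). At n = 10: C(10,3) = 120.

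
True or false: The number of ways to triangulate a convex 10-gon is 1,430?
Triangulations of a convex 10-gon are counted by the Catalan number C_8: C_8 = C(16,8)/(8+1) = 12,870/9 = 1,430.
Final answer: True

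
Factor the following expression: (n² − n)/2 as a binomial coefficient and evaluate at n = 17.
(n² − n)/2 = n(n−1)/2 = C(n,2). At n = 17: C(17,2) = 136.
Final answer: C(n,2); C(17,2) = 136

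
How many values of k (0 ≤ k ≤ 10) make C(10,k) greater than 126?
3

Reasoning: Row 10 is unimodal and symmetric about k=10/2. C(10,3)=120 ≤ 126; C(10,4)=210 > 126; by symmetry C(10,k) > 126 for k = 4..6. That's 6 - 4 + 1 = 3 values.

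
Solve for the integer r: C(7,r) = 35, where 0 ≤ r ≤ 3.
3

Solution: C(7,r) is increasing for 0 ≤ r ≤ 3. Stepping up (C(7,r+1) = C(7,r)·(7−r)/(r+1)): C(7,1) = 7, C(7,2) = 21, C(7,3) = 35 ✓. So r = 3.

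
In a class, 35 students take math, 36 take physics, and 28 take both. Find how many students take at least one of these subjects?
43
|A∪B| = |A|+|B|-|A∩B| = 35+36-28 = 43.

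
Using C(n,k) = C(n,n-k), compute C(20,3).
1,140

C(20,3) = C(20,17) = 1,140.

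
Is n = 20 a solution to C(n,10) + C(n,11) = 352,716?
C(20,10) + C(20,11) = 184,756 + 167,960 = 352,716, which equals 352,716.

Answer: Yes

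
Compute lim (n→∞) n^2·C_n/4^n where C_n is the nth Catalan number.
∞

Reasoning: C_n ~ 4^n/(n^(3/2)√π), so n^2·C_n/4^n ~ n^(2 − 3/2)/√π → ∞.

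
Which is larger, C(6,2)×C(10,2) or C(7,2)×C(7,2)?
C(6,2)×C(10,2)=675, C(7,2)×C(7,2)=441.

Answer: C(6,2)×C(10,2)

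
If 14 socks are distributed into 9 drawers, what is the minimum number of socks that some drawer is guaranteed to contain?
2

Pigeonhole: ⌈14/9⌉ = 2.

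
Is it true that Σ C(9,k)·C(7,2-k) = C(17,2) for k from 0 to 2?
False
Vandermonde's identity gives C(16,2) = 120; RHS C(17,2) = 136.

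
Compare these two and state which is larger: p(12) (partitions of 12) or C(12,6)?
C(12,6)

Working:
Pentagonal recurrence p(n) = p(n−1) + p(n−2) − p(n−5) − p(n−7) + …: p(12) = p(11) + p(10) − p(7) − p(5) + p(0) = 56 + 42 − 15 − 7 + 1 = 77; C(12,6) = 924.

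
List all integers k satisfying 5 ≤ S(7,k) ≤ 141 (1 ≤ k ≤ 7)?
2, 5, 6
S(7,1)=1; S(7,2)=63; S(7,3)=301; S(7,4)=350; S(7,5)=140; S(7,6)=21; S(7,7)=1. So valid k = 2, 5, 6.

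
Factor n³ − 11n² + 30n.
n(n − 5)(n − 6)

Solution: n³ − 11n² + 30n = n(n² − 11n + 30) = n(n − 5)(n − 6).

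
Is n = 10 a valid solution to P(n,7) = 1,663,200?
P(10,7) = 10·9·8·7·6·5·4 = 604,800, which does not equal 1,663,200.

Answer: No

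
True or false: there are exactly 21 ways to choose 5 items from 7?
C(7,5) = 21.
Final answer: True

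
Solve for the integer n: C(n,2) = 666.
37

Reasoning: C(n,2) = n(n−1)/2! is increasing in n, and n(n−1) = 2!·666 = 1,332 ≈ (n−0.5)^2 gives n ≈ 37.0. Check: C(35,2) = 595, C(36,2) = 630, C(37,2) = 666 ✓. So n = 37.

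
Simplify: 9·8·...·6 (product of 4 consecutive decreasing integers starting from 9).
3,024

Working:
This is P(9,4) = 9!/(5)! = 3,024.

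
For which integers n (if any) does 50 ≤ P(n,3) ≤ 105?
5

Reasoning: P(4,3)=24; P(5,3)=60; P(6,3)=120. So valid n = 5.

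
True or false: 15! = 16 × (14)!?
False

15! = 15 × 14! = 1,307,674,368,000, but 16 × 14! = 1,394,852,659,200.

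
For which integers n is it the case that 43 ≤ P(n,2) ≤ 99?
8, 9, 10

Working:
P(7,2)=42; P(8,2)=56; P(9,2)=72; P(10,2)=90; P(11,2)=110. So valid n = 8, 9, 10.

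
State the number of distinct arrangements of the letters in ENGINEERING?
Word has 11 letters (E=3, N=3, G=2, I=2, R=1). Arrangements: 11!/Π(k!) = 277,200.

Answer: 277,200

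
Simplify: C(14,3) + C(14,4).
1,365

Explanation: By Pascal's identity: C(15,4) = 1,365.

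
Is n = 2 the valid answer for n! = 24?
No

Working:
2! = 2·1! = 2·1 = 2, which does not equal 24.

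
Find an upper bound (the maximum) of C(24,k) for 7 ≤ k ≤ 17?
2,704,156

Working:
C(24,k) is maximised at the centre of the row: C(24,12) = 2,704,156.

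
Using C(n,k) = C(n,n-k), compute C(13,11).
C(13,11) = C(13,2) = 78.
Final answer: 78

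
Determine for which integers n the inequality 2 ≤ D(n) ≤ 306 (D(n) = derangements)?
Using D(n) = (n−1)[D(n−1) + D(n−2)] with D(1)=0, D(2)=1: D(2)=1; D(3)=2; D(4)=9; D(5)=44; D(6)=265; D(7)=1,854. So valid n = 3, 4, 5, 6.

Answer: 3, 4, 5, 6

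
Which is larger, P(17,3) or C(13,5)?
P(17,3)=4,080, C(13,5)=1,287.
Final answer: P(17,3)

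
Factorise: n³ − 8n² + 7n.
n³ − 8n² + 7n = n(n² − 8n + 7) = n(n − 1)(n − 7).

Answer: n(n − 1)(n − 7)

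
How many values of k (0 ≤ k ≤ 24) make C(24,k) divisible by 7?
Checking C(24,k) mod 7 for k = 0..24: divisible at k = 4, 5, 6, 11, 12, 13, 18, 19, 20. That's 9 values.
Final answer: 9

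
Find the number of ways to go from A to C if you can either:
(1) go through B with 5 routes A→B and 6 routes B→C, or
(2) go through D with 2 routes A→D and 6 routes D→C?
Route via B: 5×6=30. Route via D: 2×6=12. Total: 42.
Final answer: 42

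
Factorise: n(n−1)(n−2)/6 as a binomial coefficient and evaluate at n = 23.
C(n,3); C(23,3) = 1,771
n(n−1)(n−2)/6 = n!/(3!(n−3)!) = C(n,3). At n = 23: C(23,3) = 1,771.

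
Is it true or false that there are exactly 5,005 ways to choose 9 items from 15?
True

Reasoning: C(15,9) = 5,005.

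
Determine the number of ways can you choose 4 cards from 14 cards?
C(14,4) = 14! / (4! × (14-4)!)
         = 14! / (4! × 10!)
         = 1,001

Answer: 1,001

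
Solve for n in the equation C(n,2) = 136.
17

Explanation: C(n,2) = n(n−1)/2! is increasing in n, and n(n−1) = 2!·136 = 272 ≈ (n−0.5)^2 gives n ≈ 17.0. Check: C(15,2) = 105, C(16,2) = 120, C(17,2) = 136 ✓. So n = 17.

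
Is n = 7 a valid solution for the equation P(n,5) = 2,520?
Yes

Reasoning: P(7,5) = 7·6·5·4·3 = 2,520, which equals 2,520.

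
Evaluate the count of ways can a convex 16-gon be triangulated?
2,674,440

Explanation: Using the Catalan number formula: C_n = C(2n, n) / (n+1)
C_14 = C(28, 14) / (14+1)
     = 40116600 / 15
     = 2,674,440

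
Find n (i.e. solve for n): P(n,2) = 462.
22

Solution: P(n,2) = n(n−1) is increasing in n; n(n−1) ≈ (n−0.5)^2 = 462 gives n ≈ 22.0. Check: P(20,2) = 380, P(21,2) = 420, P(22,2) = 462 ✓. So n = 22.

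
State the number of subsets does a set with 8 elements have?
256
Each element can be included or excluded: 2^8 = 256.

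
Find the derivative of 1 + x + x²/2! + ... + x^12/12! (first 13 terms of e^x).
1 + x + x²/2! + ... + x^11/11!

Differentiating term by term gives the first 12 terms of e^x.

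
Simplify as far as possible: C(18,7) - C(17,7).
C(18,7) - C(17,7) = C(17,6) = 12,376.
Final answer: 12,376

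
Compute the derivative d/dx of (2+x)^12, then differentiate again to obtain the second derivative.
First derivative: 12(2+x)^{11}. Second derivative: 12·11·(2+x)^{10} = 132(2+x)^{10}.

Answer: 132(2+x)^10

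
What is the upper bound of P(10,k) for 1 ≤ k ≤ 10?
P(10,k) increases in k, so maximum at k = 10: 10! = 3,628,800.

Answer: 3,628,800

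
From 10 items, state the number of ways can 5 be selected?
252

Working:
C(10,5) = 10! / (5! × (10-5)!)
         = 10! / (5! × 5!)
         = 252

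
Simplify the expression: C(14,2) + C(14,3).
455

By Pascal's identity: C(15,3) = 455.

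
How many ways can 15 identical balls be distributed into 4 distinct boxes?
816
C(15+4-1, 4-1) = C(18, 3) = 816.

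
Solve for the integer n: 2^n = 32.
5

Solution: 2^5 = 32, so n = 5.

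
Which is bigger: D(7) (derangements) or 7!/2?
7!/2

Explanation: D(7) = (7-1)·[D(6) + D(5)] = 6·[265 + 44] = 1,854; 7!/2 = 5,040/2 = 2,520.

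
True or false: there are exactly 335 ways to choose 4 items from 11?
False

Explanation: C(11,4) = 330 ≠ 335.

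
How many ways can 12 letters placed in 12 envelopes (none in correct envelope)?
176,214,841
Using D(n) = (n-1)[D(n-1) + D(n-2)]:
D(12) = (12-1) × [D(11) + D(10)]
      = 11 × [14684570 + 1334961]
      = 11 × 16019531
      = 176,214,841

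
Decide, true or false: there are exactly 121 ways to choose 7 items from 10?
False

Reasoning: C(10,7) = 120 ≠ 121.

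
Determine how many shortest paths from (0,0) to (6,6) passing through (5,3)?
224

Reasoning: To (5,3): C(8,5)=56. From there: C(4,1)=4. Total: 224.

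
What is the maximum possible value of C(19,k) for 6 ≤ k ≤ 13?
92,378

Explanation: C(19,k) is maximised at the centre of the row: C(19,9) = 92,378.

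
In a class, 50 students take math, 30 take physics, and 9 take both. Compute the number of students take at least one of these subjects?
71

Explanation: |A∪B| = |A|+|B|-|A∩B| = 50+30-9 = 71.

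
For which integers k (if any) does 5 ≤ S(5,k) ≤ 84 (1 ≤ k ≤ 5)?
2, 3, 4

Working:
S(5,1)=1; S(5,2)=15; S(5,3)=25; S(5,4)=10; S(5,5)=1. So valid k = 2, 3, 4.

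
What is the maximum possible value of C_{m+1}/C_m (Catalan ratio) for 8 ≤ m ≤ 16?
11/3
C_{m+1}/C_m = 2(2m+1)/(m+2), which increases with m. Maximum at m = 16: 2·33/18 = 11/3.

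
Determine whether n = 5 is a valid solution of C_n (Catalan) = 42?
Yes

Reasoning: C_5 = C(10,5)/(5+1) = 252/6 = 42, which equals 42.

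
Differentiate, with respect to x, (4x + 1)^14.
56(4x + 1)^13

Explanation: Chain rule: 14(4x+1)^{13} × 4 = 56(4x+1)^{13}.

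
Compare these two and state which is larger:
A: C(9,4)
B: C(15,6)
B

Explanation: A=C(9,4)=126, B=C(15,6)=5,005.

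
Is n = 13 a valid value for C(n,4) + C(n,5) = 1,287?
No

C(13,4) + C(13,5) = 715 + 1,287 = 2,002, which does not equal 1,287.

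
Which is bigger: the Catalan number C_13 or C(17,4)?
C_13

Explanation: C_13 = C(26,13)/(13+1) = 10,400,600/14 = 742,900; C(17,4) = 2,380.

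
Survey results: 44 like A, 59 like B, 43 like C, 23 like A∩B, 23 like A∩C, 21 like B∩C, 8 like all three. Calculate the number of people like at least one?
87

Solution: |A∪B∪C| = 44+59+43-23-23-21+8 = 87.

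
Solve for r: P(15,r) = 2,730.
3

Working:
P(15,r) = 15·14·…·(15−r+1), a product of r factors. Multiplying down from 15: 15 = 15; 15·14 = 210; 15·14·13 = 2,730 ✓ (3 factors). So r = 3.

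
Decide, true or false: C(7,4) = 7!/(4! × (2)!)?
False

Reasoning: The correct denominator is 4!×3!, giving C(7,4) = 35; the stated RHS is 7!/(4!×2!) = 105 ≠ 35, so the statement does not hold.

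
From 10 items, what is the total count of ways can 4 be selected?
210

Solution: C(10,4) = 10! / (4! × (10-4)!)
         = 10! / (4! × 6!)
         = 210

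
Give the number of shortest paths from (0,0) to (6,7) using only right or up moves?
1,716
Choose 6 rights from 13 moves: C(13,6) = 1,716.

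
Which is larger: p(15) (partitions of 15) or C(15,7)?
C(15,7)

Pentagonal recurrence p(n) = p(n−1) + p(n−2) − p(n−5) − p(n−7) + …: p(15) = p(14) + p(13) − p(10) − p(8) + p(3) + p(0) = 135 + 101 − 42 − 22 + 3 + 1 = 176; C(15,7) = 6,435.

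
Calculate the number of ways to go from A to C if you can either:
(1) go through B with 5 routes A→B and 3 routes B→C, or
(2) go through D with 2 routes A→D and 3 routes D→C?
21

Explanation: Route via B: 5×3=15. Route via D: 2×3=6. Total: 21.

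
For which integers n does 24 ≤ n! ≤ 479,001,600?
4, 5, 6, 7, 8, 9, 10, 11, 12

n! is strictly increasing; 4! = 24 and 12! = 479,001,600, so valid n = 4, 5, 6, 7, 8, 9, 10, 11, 12.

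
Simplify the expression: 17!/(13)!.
57,120

Working:
This equals 17×16×...×14 = 57,120.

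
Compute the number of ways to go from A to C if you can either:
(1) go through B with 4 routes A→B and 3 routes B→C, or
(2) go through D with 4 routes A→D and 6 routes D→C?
36

Reasoning: Route via B: 4×3=12. Route via D: 4×6=24. Total: 36.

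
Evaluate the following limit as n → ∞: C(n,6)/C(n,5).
C(n,6)/C(n,5) = (n-5)/6 → ∞ as n → ∞.

Answer: ∞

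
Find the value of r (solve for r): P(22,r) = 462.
P(22,r) = 22·21·…·(22−r+1), a product of r factors. Multiplying down from 22: 22 = 22; 22·21 = 462 ✓ (2 factors). So r = 2.
Final answer: 2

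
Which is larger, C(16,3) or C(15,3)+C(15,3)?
C(16,3)=560; C(15,3)+C(15,3)=455+455=910.

Answer: C(15,3)+C(15,3)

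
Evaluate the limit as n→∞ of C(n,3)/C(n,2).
C(n,3)/C(n,2) = (n-2)/3 → ∞ as n → ∞.
Final answer: ∞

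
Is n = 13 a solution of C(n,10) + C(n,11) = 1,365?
No

Working:
C(13,10) + C(13,11) = 286 + 78 = 364, which does not equal 1,365.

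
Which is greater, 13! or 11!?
13!=6,227,020,800, 11!=39,916,800. 13! > 11!.

Answer: 13!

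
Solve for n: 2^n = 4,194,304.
4,194,304 = 1,024 × 1,024 × 4 = 2^10 × 2^10 × 2^2 = 2^22, so n = 22.

Answer: 22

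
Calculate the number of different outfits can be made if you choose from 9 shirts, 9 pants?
81

Working:
By the multiplication principle: 9 × 9 = 81.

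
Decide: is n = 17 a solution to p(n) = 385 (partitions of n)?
No

Pentagonal recurrence p(n) = p(n−1) + p(n−2) − p(n−5) − p(n−7) + …: p(17) = p(16) + p(15) − p(12) − p(10) + p(5) + p(2) = 231 + 176 − 77 − 42 + 7 + 2 = 297, which does not equal 385.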